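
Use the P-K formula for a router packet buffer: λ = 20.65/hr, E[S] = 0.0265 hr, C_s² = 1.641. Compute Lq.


ρ = λ·E[S] = 20.65·0.0265 = 0.5472
Lq = ρ²(1+C_s²)/(2(1−ρ)) = 0.2995·(1+1.641)/(2·0.4528)
= 0.2995·2.6410/0.9056 = 0.87335

Final: 0.87335


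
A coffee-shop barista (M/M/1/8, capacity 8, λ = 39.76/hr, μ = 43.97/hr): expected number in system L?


ρ = 39.76/43.97 = 0.9043
L = ρ[1 − (K+1)ρ^K + Kρ^(K+1)] / [(1−ρ)(1−ρ^(K+1))]
Numerator: 0.9043·(1 − 9·0.447012 + 8·0.404212) = 0.190424
Denominator: (0.09575)·(0.595788) = 0.057045
L = 0.190424/0.057045 = 3.3381

Final: 3.3381


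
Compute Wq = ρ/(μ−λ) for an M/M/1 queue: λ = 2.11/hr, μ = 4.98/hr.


ρ = 2.11/4.98 = 0.4237
Wq = ρ/(μ−λ) = 0.4237/(4.98 − 2.11) = 0.4237/2.87 = 0.1476 hr

Final: 0.1476 hr


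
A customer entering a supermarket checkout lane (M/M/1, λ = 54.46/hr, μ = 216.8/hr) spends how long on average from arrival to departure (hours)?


W = 1/(μ−λ) = 1/(216.8 − 54.46) = 1/162.34 = 0.006160 hr

Final: 0.006160 hr


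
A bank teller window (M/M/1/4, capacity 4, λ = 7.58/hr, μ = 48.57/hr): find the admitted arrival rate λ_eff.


ρ = 0.1561; P_K = (1−ρ)ρ^4/(1−ρ^5) = 0.0005007
λ_eff = λ(1 − P_K) = 7.58·(1 − 0.0005007) = 7.58·0.999499 = 7.5762 /hr

Final: 7.5762 /hr


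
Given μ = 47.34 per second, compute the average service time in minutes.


Mean service time = 1/μ = 1/47.34 second = 0.02112 second
In minutes: 0.02112 × 0.0166667 = 0.0003521 min

Final: 0.0003521 min


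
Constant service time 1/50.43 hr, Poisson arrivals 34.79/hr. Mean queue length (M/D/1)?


ρ = 34.79/50.43 = 0.6899
M/D/1: Lq = ρ²/(2(1−ρ)) = 0.4759/(2·0.3101) = 0.76728

Final: 0.76728


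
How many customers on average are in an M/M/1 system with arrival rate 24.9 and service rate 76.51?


ρ = λ/μ = 24.9/76.51 = 0.3254
L = ρ/(1−ρ) = 0.3254/(1 − 0.3254) = 0.3254/0.6746 = 0.4825

Final: 0.4825


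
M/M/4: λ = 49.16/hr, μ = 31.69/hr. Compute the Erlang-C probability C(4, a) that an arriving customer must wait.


a = λ/μ = 1.5513; ρ = a/4 = 0.3878
P₀ = 0.209606 (from M/M/c formula)
C(c,a) = [a^c/(c!(1−ρ))]·P₀ = [5.79107/(24·0.6122)]·0.209606
= 0.39416·0.209606 = 0.082618

Final: 0.082618


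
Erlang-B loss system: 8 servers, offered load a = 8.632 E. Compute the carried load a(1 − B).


B(8,8.632) = 0.269913 (Erlang-B)
Carried load = a(1 − B) = 8.632·(1 − 0.269913) = 8.632·0.730087 = 6.3021 E

Final: 6.3021 Erlangs


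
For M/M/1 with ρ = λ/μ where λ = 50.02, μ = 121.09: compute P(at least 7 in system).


ρ = 50.02/121.09 = 0.4131
P(N ≥ n) = ρ^n = 0.4131^7 = 0.002052

Final: 0.002052


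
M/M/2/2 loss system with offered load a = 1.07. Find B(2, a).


B(c,a) = (a^c/c!) / Σ_{k=0}^{c} a^k/k!
a^2/2! = 0.572450
Σ terms (k=0..2): 1.00000 + 1.07000 + 0.57245 = 2.642450
B = 0.572450/2.642450 = 0.216636

Final: 0.216636


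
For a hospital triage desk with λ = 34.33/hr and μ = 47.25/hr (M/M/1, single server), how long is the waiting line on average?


ρ = 34.33/47.25 = 0.7266
Lq = ρ²/(1−ρ) = 0.5279/0.2734 = 1.9306

Final: 1.9306


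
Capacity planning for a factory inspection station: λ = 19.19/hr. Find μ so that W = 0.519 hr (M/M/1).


W = 1/(μ−λ) ⇒ μ − λ = 1/W = 1/0.519 = 1.9268
μ = λ + 1/W = 19.19 + 1.9268 = 21.1168 per hr

Final: 21.1168 /hr


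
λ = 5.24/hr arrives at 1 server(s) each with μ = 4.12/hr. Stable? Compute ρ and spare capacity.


Total capacity cμ = 1·4.12 = 4.12/hr
ρ = λ/(cμ) = 5.24/4.12 = 1.2718
Stable ⇔ ρ < 1: NO
Spare capacity = cμ − λ = 4.12 − 5.24 = -1.12/hr

Final: ρ = 1.2718; unstable; margin = -1.12/hr


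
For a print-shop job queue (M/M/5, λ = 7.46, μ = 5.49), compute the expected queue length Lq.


a = λ/μ = 1.3588; ρ = a/5 = 0.2718
P₀ = 0.256721
Lq = P₀·a^c·ρ / (c!·(1−ρ)²) = 0.256721·4.63268·0.2718/(120·0.53032)
= 0.005079

Final: 0.005079


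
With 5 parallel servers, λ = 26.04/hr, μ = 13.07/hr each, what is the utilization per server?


ρ = λ/(cμ) = 26.04/(5·13.07) = 26.04/65.35 = 0.3985

Final: 0.3985


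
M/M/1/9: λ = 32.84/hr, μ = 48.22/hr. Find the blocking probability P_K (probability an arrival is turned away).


ρ = λ/μ = 32.84/48.22 = 0.6810
P_K = (1−ρ)ρ^K/(1−ρ^(K+1)) = (0.3190·0.031520)/(1 − 0.021466)
= 0.010053/0.978534 = 0.010274

Final: 0.010274


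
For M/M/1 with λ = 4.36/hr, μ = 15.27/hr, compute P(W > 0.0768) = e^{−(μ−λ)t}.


W ~ Exponential(μ−λ) for M/M/1.
μ − λ = 15.27 − 4.36 = 10.9100
P(W > t) = e^{−(μ−λ)t} = e^{−0.8379} = 0.432623

Final: 0.432623


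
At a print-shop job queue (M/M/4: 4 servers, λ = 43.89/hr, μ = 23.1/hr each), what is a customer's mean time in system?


a = 1.9000; ρ = 0.4750; P₀ = 0.145297
Lq = P₀·a^c·ρ/(c!(1−ρ)²) = 0.13597
Wq = Lq/λ = 0.13597/43.89 = 0.003098 hr
W = Wq + 1/μ = 0.003098 + 0.04329 = 0.04639 hr

Final: 0.04639 hr


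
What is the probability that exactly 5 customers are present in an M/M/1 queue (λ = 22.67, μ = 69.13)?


ρ = 22.67/69.13 = 0.3279
P_n = (1−ρ)·ρ^n = (1 − 0.3279)·0.3279^5 = 0.6721·0.003792 = 0.002549

Final: 0.002549


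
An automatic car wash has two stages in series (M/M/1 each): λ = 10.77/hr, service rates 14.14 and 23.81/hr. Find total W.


Each node sees arrival rate λ = 10.77/hr (tandem ⇒ throughput preserved).
W₁ = 1/(μ₁−λ) = 1/(14.14−10.77) = 0.29674 hr
W₂ = 1/(μ₂−λ) = 1/(23.81−10.77) = 0.07669 hr
W_total = W₁ + W₂ = 0.29674 + 0.07669 = 0.37342 hr

Final: 0.37342 hr


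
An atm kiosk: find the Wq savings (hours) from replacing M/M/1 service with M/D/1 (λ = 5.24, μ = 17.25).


ρ = 5.24/17.25 = 0.3038
Wq(M/M/1) = ρ/(μ−λ) = 0.3038/12.01 = 0.02529 hr
Wq(M/D/1) = ρ/(2(μ−λ)) = 0.01265 hr
Savings = 0.02529 − 0.01265 = 0.01265 hr

Final: 0.01265 hr


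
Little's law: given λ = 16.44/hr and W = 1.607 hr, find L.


L = λW = 16.44·1.607 = 26.4191

Final: 26.4191


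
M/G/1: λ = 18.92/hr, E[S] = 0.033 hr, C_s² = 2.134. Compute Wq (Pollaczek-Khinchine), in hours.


ρ = λ·E[S] = 18.92·0.033 = 0.6244
E[S²] = E[S]²(1+C_s²) = 0.033²·(1+2.134) = 0.003413
Wq = λ·E[S²]/(2(1−ρ)) = 18.92·0.003413/(2·0.3756) = 0.08595 hr

Final: 0.08595 hr


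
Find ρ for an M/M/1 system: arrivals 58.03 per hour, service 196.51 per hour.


ρ = λ/μ = 58.03/196.51 = 0.2953

Final: 0.2953


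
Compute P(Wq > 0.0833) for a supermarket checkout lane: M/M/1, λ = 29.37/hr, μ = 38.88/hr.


ρ = 29.37/38.88 = 0.7554
P(Wq > t) = ρ·e^{−(μ−λ)t} = 0.7554·e^{−0.7922}
= 0.7554·0.452855 = 0.342087

Final: 0.342087


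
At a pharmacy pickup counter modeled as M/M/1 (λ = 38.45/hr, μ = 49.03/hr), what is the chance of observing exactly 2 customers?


ρ = 38.45/49.03 = 0.7842
P_n = (1−ρ)·ρ^n = (1 − 0.7842)·0.7842^2 = 0.2158·0.614991 = 0.132707

Final: 0.132707


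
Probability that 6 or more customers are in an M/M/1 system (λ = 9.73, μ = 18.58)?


ρ = 9.73/18.58 = 0.5237
P(N ≥ n) = ρ^n = 0.5237^6 = 0.020625

Final: 0.020625


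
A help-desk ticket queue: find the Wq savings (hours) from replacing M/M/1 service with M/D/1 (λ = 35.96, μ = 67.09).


ρ = 35.96/67.09 = 0.5360
Wq(M/M/1) = ρ/(μ−λ) = 0.5360/31.13 = 0.01722 hr
Wq(M/D/1) = ρ/(2(μ−λ)) = 0.008609 hr
Savings = 0.01722 − 0.008609 = 0.008609 hr

Final: 0.008609 hr


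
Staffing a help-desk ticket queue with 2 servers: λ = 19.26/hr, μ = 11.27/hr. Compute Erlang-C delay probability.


a = λ/μ = 1.7090; ρ = a/2 = 0.8545
P₀ = 0.078469 (from M/M/c formula)
C(c,a) = [a^c/(c!(1−ρ))]·P₀ = [2.92055/(2·0.1455)]·0.078469
= 10.03494·0.078469 = 0.787431

Final: 0.787431


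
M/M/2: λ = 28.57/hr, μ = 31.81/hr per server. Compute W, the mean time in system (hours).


a = 0.8981; ρ = 0.4491; P₀ = 0.380193
Lq = P₀·a^c·ρ/(c!(1−ρ)²) = 0.22688
Wq = Lq/λ = 0.22688/28.57 = 0.007941 hr
W = Wq + 1/μ = 0.007941 + 0.03144 = 0.03938 hr

Final: 0.03938 hr


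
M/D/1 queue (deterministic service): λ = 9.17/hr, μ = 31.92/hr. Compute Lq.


ρ = 9.17/31.92 = 0.2873
M/D/1: Lq = ρ²/(2(1−ρ)) = 0.08253/(2·0.7127) = 0.05790

Final: 0.05790


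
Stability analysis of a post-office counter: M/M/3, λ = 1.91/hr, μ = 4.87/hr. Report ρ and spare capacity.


Total capacity cμ = 3·4.87 = 14.61/hr
ρ = λ/(cμ) = 1.91/14.61 = 0.1307
Stable ⇔ ρ < 1: YES
Spare capacity = cμ − λ = 14.61 − 1.91 = 12.70/hr

Final: ρ = 0.1307; stable; margin = 12.70/hr


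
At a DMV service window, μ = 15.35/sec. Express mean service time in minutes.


Mean service time = 1/μ = 1/15.35 second = 0.06515 second
In minutes: 0.06515 × 0.0166667 = 0.001086 min

Final: 0.001086 min


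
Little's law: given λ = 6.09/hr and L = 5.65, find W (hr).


W = L/λ = 5.65/6.09 = 0.9278 hr

Final: 0.9278 hr


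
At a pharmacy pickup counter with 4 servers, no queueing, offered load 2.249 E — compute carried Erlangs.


B(4,2.249) = 0.121967 (Erlang-B)
Carried load = a(1 − B) = 2.249·(1 − 0.121967) = 2.249·0.878033 = 1.9747 E

Final: 1.9747 Erlangs


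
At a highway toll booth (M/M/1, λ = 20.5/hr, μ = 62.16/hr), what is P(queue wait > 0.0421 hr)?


ρ = 20.5/62.16 = 0.3298
P(Wq > t) = ρ·e^{−(μ−λ)t} = 0.3298·e^{−1.7539}
= 0.3298·0.173100 = 0.057087

Final: 0.057087


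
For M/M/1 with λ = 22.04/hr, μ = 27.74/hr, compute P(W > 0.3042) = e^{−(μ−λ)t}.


W ~ Exponential(μ−λ) for M/M/1.
μ − λ = 27.74 − 22.04 = 5.7000
P(W > t) = e^{−(μ−λ)t} = e^{−1.7339} = 0.176587

Final: 0.176587


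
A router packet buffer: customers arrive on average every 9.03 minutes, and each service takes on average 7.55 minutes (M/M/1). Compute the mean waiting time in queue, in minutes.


λ = 60/9.03 = 6.6445 /hr
μ = 60/7.55 = 7.9470 /hr
ρ = λ/μ = 6.6445/7.9470 = 0.8361
Wq = ρ/(μ−λ) = 0.8361/(7.9470−6.6445) = 0.64192 hr
In minutes: 0.64192·60 = 38.515 min

Final: 38.515 min


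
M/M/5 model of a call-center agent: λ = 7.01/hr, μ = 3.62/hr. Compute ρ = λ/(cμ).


ρ = λ/(cμ) = 7.01/(5·3.62) = 7.01/18.10 = 0.3873

Final: 0.3873


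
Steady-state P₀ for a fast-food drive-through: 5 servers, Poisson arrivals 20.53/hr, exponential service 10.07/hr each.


a = λ/μ = 20.53/10.07 = 2.0387; ρ = a/c = 0.4077
Σ_{k=0}^{4} a^k/k! (terms k=0..4) = 1.00000 + 2.03873 + 2.07821 + 1.41230 + 0.71982 = 7.24906
Tail: a^5/(5!(1−ρ)) = 35.22065/(120·0.5923) = 0.49557
P₀ = 1/(7.24906 + 0.49557) = 1/7.74464 = 0.129122

Final: 0.129122


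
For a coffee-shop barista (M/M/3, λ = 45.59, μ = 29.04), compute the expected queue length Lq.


a = λ/μ = 1.5699; ρ = a/3 = 0.5233
P₀ = 0.193988
Lq = P₀·a^c·ρ / (c!·(1−ρ)²) = 0.193988·3.86918·0.5233/(6·0.22724)
= 0.28807

Final: 0.28807


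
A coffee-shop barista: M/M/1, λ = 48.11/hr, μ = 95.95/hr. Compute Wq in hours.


ρ = 48.11/95.95 = 0.5014
Wq = ρ/(μ−λ) = 0.5014/(95.95 − 48.11) = 0.5014/47.84 = 0.01048 hr

Final: 0.01048 hr


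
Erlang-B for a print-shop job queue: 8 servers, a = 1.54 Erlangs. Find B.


B(c,a) = (a^c/c!) / Σ_{k=0}^{c} a^k/k!
a^8/8! = 0.0007846
Σ terms (k=0..8): 1.00000 + 1.54000 + 1.18580 + 0.60871 + 0.23435 + 0.07218 + 0.01853 + 0.004076 + 0.0007846 = 4.664432
B = 0.0007846/4.664432 = 0.0001682

Final: 0.0001682


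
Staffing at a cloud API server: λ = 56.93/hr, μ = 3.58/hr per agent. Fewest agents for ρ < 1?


Stability requires cμ > λ ⇔ c > λ/μ.
λ/μ = 56.93/3.58 = 15.9022
Minimum integer c = ⌊15.9022⌋ + 1 = 16
Check: 16·3.58 = 57.28 > 56.93, while 15·3.58 = 53.70 ≤ 56.93

Final: 16 servers


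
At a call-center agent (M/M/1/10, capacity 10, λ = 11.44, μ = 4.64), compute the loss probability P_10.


ρ = λ/μ = 11.44/4.64 = 2.4655
P_K = (1−ρ)ρ^K/(1−ρ^(K+1)) = (-1.4655·8300.044848)/(1 − 20463.903677)
= -12163.858829/-20462.903677 = 0.594435

Final: 0.594435


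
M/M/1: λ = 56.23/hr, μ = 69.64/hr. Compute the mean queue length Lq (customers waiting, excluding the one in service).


ρ = 56.23/69.64 = 0.8074
Lq = ρ²/(1−ρ) = 0.6520/0.1926 = 3.3857

Final: 3.3857


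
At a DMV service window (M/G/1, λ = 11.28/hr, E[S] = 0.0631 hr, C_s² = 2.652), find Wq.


ρ = λ·E[S] = 11.28·0.0631 = 0.7118
E[S²] = E[S]²(1+C_s²) = 0.0631²·(1+2.652) = 0.014541
Wq = λ·E[S²]/(2(1−ρ)) = 11.28·0.014541/(2·0.2882) = 0.28453 hr

Final: 0.28453 hr


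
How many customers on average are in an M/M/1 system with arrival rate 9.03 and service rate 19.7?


ρ = λ/μ = 9.03/19.7 = 0.4584
L = ρ/(1−ρ) = 0.4584/(1 − 0.4584) = 0.4584/0.5416 = 0.8463

Final: 0.8463


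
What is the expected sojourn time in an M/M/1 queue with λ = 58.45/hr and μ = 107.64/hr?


W = 1/(μ−λ) = 1/(107.64 − 58.45) = 1/49.19 = 0.02033 hr

Final: 0.02033 hr


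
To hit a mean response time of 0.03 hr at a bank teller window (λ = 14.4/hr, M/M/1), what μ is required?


W = 1/(μ−λ) ⇒ μ − λ = 1/W = 1/0.03 = 33.3333
μ = λ + 1/W = 14.4 + 33.3333 = 47.7333 per hr

Final: 47.7333 /hr


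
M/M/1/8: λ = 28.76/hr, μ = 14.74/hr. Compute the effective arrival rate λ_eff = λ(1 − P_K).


ρ = 1.9512; P_K = (1−ρ)ρ^8/(1−ρ^9) = 0.488675
λ_eff = λ(1 − P_K) = 28.76·(1 − 0.488675) = 28.76·0.511325 = 14.7057 /hr

Final: 14.7057 /hr


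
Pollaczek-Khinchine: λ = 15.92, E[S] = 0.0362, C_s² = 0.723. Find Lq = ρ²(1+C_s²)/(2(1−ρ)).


ρ = λ·E[S] = 15.92·0.0362 = 0.5763
Lq = ρ²(1+C_s²)/(2(1−ρ)) = 0.3321·(1+0.723)/(2·0.4237)
= 0.3321·1.7230/0.8474 = 0.67531

Final: 0.67531


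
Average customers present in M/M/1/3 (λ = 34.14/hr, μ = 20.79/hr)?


ρ = 34.14/20.79 = 1.6421
L = ρ[1 − (K+1)ρ^K + Kρ^(K+1)] / [(1−ρ)(1−ρ^(K+1))]
Numerator: 1.6421·(1 − 4·4.428199 + 3·7.271703) = 8.378691
Denominator: (-0.6421)·(-6.271703) = 4.027284
L = 8.378691/4.027284 = 2.0805

Final: 2.0805


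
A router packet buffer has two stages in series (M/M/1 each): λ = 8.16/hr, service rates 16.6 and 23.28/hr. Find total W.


Each node sees arrival rate λ = 8.16/hr (tandem ⇒ throughput preserved).
W₁ = 1/(μ₁−λ) = 1/(16.6−8.16) = 0.11848 hr
W₂ = 1/(μ₂−λ) = 1/(23.28−8.16) = 0.06614 hr
W_total = W₁ + W₂ = 0.11848 + 0.06614 = 0.18462 hr

Final: 0.18462 hr


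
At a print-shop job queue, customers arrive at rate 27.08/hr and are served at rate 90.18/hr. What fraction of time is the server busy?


ρ = λ/μ = 27.08/90.18 = 0.3003

Final: 0.3003


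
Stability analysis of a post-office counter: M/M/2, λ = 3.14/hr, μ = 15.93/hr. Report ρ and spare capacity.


Total capacity cμ = 2·15.93 = 31.86/hr
ρ = λ/(cμ) = 3.14/31.86 = 0.09856
Stable ⇔ ρ < 1: YES
Spare capacity = cμ − λ = 31.86 − 3.14 = 28.72/hr

Final: ρ = 0.09856; stable; margin = 28.72/hr


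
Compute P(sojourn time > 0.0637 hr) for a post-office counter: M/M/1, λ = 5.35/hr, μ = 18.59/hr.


W ~ Exponential(μ−λ) for M/M/1.
μ − λ = 18.59 − 5.35 = 13.2400
P(W > t) = e^{−(μ−λ)t} = e^{−0.8434} = 0.430250

Final: 0.430250


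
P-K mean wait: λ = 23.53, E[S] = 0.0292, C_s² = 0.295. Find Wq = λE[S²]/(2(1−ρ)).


ρ = λ·E[S] = 23.53·0.0292 = 0.6871
E[S²] = E[S]²(1+C_s²) = 0.0292²·(1+0.295) = 0.001104
Wq = λ·E[S²]/(2(1−ρ)) = 23.53·0.001104/(2·0.3129) = 0.04151 hr

Final: 0.04151 hr


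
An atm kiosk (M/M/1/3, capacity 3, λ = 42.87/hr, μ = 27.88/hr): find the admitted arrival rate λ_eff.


ρ = 1.5377; P_K = (1−ρ)ρ^3/(1−ρ^4) = 0.425834
λ_eff = λ(1 − P_K) = 42.87·(1 − 0.425834) = 42.87·0.574166 = 24.6145 /hr

Final: 24.6145 /hr


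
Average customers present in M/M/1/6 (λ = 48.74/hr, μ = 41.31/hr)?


ρ = 48.74/41.31 = 1.1799
L = ρ[1 − (K+1)ρ^K + Kρ^(K+1)] / [(1−ρ)(1−ρ^(K+1))]
Numerator: 1.1799·(1 − 7·2.697627 + 6·3.182822) = 1.431804
Denominator: (-0.1799)·(-2.182822) = 0.392601
L = 1.431804/0.392601 = 3.6470

Final: 3.6470


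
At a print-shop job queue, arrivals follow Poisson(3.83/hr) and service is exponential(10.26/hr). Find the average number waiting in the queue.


ρ = 3.83/10.26 = 0.3733
Lq = ρ²/(1−ρ) = 0.1393/0.6267 = 0.2224

Final: 0.2224


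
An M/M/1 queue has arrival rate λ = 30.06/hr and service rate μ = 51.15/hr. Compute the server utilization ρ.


ρ = λ/μ = 30.06/51.15 = 0.5877

Final: 0.5877


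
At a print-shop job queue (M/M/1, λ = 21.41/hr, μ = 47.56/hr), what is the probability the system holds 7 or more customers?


ρ = 21.41/47.56 = 0.4502
P(N ≥ n) = ρ^n = 0.4502^7 = 0.003746

Final: 0.003746


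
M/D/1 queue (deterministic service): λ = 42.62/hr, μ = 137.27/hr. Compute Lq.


ρ = 42.62/137.27 = 0.3105
M/D/1: Lq = ρ²/(2(1−ρ)) = 0.09640/(2·0.6895) = 0.06990

Final: 0.06990


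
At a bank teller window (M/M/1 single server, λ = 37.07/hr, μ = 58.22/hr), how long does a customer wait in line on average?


ρ = 37.07/58.22 = 0.6367
Wq = ρ/(μ−λ) = 0.6367/(58.22 − 37.07) = 0.6367/21.15 = 0.03011 hr

Final: 0.03011 hr


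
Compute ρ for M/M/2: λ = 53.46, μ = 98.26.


ρ = λ/(cμ) = 53.46/(2·98.26) = 53.46/196.52 = 0.2720

Final: 0.2720


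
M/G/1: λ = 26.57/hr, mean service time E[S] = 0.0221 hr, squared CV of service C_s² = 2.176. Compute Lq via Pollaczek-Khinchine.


ρ = λ·E[S] = 26.57·0.0221 = 0.5872
Lq = ρ²(1+C_s²)/(2(1−ρ)) = 0.3448·(1+2.176)/(2·0.4128)
= 0.3448·3.1760/0.8256 = 1.32640

Final: 1.32640


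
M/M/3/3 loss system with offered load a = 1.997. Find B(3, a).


B(c,a) = (a^c/c!) / Σ_{k=0}^{c} a^k/k!
a^3/3! = 1.327342
Σ terms (k=0..3): 1.00000 + 1.99700 + 1.99400 + 1.32734 = 6.318347
B = 1.327342/6.318347 = 0.210077

Final: 0.210077


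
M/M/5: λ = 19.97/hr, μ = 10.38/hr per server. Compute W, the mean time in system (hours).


a = 1.9239; ρ = 0.3848; P₀ = 0.145153
Lq = P₀·a^c·ρ/(c!(1−ρ)²) = 0.03241
Wq = Lq/λ = 0.03241/19.97 = 0.001623 hr
W = Wq + 1/μ = 0.001623 + 0.09634 = 0.09796 hr

Final: 0.09796 hr


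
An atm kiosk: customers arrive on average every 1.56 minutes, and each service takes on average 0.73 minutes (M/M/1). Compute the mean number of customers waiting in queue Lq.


λ = 60/1.56 = 38.4615 /hr
μ = 60/0.73 = 82.1918 /hr
ρ = λ/μ = 38.4615/82.1918 = 0.4679
Lq = ρ²/(1−ρ) = 0.2190/0.5321 = 0.4116

Final: 0.4116


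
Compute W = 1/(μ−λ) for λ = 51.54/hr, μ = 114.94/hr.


W = 1/(μ−λ) = 1/(114.94 − 51.54) = 1/63.40 = 0.01577 hr

Final: 0.01577 hr


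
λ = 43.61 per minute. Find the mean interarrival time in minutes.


Mean interarrival time = 1/λ = 1/43.61 minute = 0.02293 minute
In minutes: 0.02293 × 1 = 0.02293 min

Final: 0.02293 min


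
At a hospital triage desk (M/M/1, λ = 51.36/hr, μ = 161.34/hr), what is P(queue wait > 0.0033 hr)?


ρ = 51.36/161.34 = 0.3183
P(Wq > t) = ρ·e^{−(μ−λ)t} = 0.3183·e^{−0.3629}
= 0.3183·0.695632 = 0.221443

Final: 0.221443


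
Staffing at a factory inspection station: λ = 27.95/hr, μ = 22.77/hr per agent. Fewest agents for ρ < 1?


Stability requires cμ > λ ⇔ c > λ/μ.
λ/μ = 27.95/22.77 = 1.2275
Minimum integer c = ⌊1.2275⌋ + 1 = 2
Check: 2·22.77 = 45.54 > 27.95, while 1·22.77 = 22.77 ≤ 27.95

Final: 2 servers


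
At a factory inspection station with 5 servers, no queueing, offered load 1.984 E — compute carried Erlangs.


B(5,1.984) = 0.035800 (Erlang-B)
Carried load = a(1 − B) = 1.984·(1 − 0.035800) = 1.984·0.964200 = 1.9130 E

Final: 1.9130 Erlangs


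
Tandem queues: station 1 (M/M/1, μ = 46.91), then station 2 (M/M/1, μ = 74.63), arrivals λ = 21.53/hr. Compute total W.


Each node sees arrival rate λ = 21.53/hr (tandem ⇒ throughput preserved).
W₁ = 1/(μ₁−λ) = 1/(46.91−21.53) = 0.03940 hr
W₂ = 1/(μ₂−λ) = 1/(74.63−21.53) = 0.01883 hr
W_total = W₁ + W₂ = 0.03940 + 0.01883 = 0.05823 hr

Final: 0.05823 hr


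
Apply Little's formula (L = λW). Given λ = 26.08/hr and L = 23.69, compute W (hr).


W = L/λ = 23.69/26.08 = 0.9084 hr

Final: 0.9084 hr


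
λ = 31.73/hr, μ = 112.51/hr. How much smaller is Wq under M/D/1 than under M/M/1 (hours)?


ρ = 31.73/112.51 = 0.2820
Wq(M/M/1) = ρ/(μ−λ) = 0.2820/80.78 = 0.003491 hr
Wq(M/D/1) = ρ/(2(μ−λ)) = 0.001746 hr
Savings = 0.003491 − 0.001746 = 0.001746 hr

Final: 0.001746 hr


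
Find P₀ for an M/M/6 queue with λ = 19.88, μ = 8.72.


a = λ/μ = 19.88/8.72 = 2.2798; ρ = a/c = 0.3800
Σ_{k=0}^{5} a^k/k! (terms k=0..5) = 1.00000 + 2.27982 + 2.59878 + 1.97492 + 1.12561 + 0.51324 = 9.49236
Tail: a^6/(6!(1−ρ)) = 140.41043/(720·0.6200) = 0.31452
P₀ = 1/(9.49236 + 0.31452) = 1/9.80689 = 0.101969

Final: 0.101969


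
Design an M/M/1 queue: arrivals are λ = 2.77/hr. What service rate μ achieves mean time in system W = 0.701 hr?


W = 1/(μ−λ) ⇒ μ − λ = 1/W = 1/0.701 = 1.4265
μ = λ + 1/W = 2.77 + 1.4265 = 4.1965 per hr

Final: 4.1965 /hr


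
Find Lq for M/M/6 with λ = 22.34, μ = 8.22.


a = λ/μ = 2.7178; ρ = a/6 = 0.4530
P₀ = 0.065409
Lq = P₀·a^c·ρ / (c!·(1−ρ)²) = 0.065409·402.96572·0.4530/(720·0.29925)
= 0.05541

Final: 0.05541


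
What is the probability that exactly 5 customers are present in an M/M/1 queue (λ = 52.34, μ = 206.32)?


ρ = 52.34/206.32 = 0.2537
P_n = (1−ρ)·ρ^n = (1 − 0.2537)·0.2537^5 = 0.7463·0.001051 = 0.0007841

Final: 0.0007841


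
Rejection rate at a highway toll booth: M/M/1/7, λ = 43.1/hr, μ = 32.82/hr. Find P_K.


ρ = λ/μ = 43.1/32.82 = 1.3132
P_K = (1−ρ)ρ^K/(1−ρ^(K+1)) = (-0.3132·6.735516)/(1 − 8.845238)
= -2.109723/-7.845238 = 0.268918

Final: 0.268918


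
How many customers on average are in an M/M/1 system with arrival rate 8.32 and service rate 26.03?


ρ = λ/μ = 8.32/26.03 = 0.3196
L = ρ/(1−ρ) = 0.3196/(1 − 0.3196) = 0.3196/0.6804 = 0.4698

Final: 0.4698


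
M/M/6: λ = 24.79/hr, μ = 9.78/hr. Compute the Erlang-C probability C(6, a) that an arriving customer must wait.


a = λ/μ = 2.5348; ρ = a/6 = 0.4225
P₀ = 0.078793 (from M/M/c formula)
C(c,a) = [a^c/(c!(1−ρ))]·P₀ = [265.23207/(720·0.5775)]·0.078793
= 0.63784·0.078793 = 0.050257

Final: 0.050257


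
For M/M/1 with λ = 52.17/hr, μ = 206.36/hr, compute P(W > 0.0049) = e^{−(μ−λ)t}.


W ~ Exponential(μ−λ) for M/M/1.
μ − λ = 206.36 − 52.17 = 154.1900
P(W > t) = e^{−(μ−λ)t} = e^{−0.7555} = 0.469761

Final: 0.469761


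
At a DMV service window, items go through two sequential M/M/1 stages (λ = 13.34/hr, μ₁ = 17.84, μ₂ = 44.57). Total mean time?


Each node sees arrival rate λ = 13.34/hr (tandem ⇒ throughput preserved).
W₁ = 1/(μ₁−λ) = 1/(17.84−13.34) = 0.22222 hr
W₂ = 1/(μ₂−λ) = 1/(44.57−13.34) = 0.03202 hr
W_total = W₁ + W₂ = 0.22222 + 0.03202 = 0.25424 hr

Final: 0.25424 hr


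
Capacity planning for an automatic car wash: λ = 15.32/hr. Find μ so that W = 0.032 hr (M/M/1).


W = 1/(μ−λ) ⇒ μ − λ = 1/W = 1/0.032 = 31.2500
μ = λ + 1/W = 15.32 + 31.2500 = 46.5700 per hr

Final: 46.5700 /hr


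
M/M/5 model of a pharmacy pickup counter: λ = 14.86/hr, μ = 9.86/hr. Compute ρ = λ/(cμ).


ρ = λ/(cμ) = 14.86/(5·9.86) = 14.86/49.30 = 0.3014

Final: 0.3014


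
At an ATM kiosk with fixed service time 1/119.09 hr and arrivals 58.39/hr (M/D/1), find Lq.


ρ = 58.39/119.09 = 0.4903
M/D/1: Lq = ρ²/(2(1−ρ)) = 0.2404/(2·0.5097) = 0.23582

Final: 0.23582


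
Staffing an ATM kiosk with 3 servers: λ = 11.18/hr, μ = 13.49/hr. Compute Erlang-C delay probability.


a = λ/μ = 0.8288; ρ = a/3 = 0.2763
P₀ = 0.434165 (from M/M/c formula)
C(c,a) = [a^c/(c!(1−ρ))]·P₀ = [0.56923/(6·0.7237)]·0.434165
= 0.13108·0.434165 = 0.056912

Final: 0.056912


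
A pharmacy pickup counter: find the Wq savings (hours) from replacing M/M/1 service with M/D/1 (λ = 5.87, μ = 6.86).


ρ = 5.87/6.86 = 0.8557
Wq(M/M/1) = ρ/(μ−λ) = 0.8557/0.9900 = 0.86433 hr
Wq(M/D/1) = ρ/(2(μ−λ)) = 0.43216 hr
Savings = 0.86433 − 0.43216 = 0.43216 hr

Final: 0.43216 hr


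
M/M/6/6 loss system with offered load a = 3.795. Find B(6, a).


B(c,a) = (a^c/c!) / Σ_{k=0}^{c} a^k/k!
a^6/6! = 4.148950
Σ terms (k=0..6): 1.00000 + 3.79500 + 7.20101 + 9.10928 + 8.64243 + 6.55960 + 4.14895 = 40.456278
B = 4.148950/40.456278 = 0.102554

Final: 0.102554


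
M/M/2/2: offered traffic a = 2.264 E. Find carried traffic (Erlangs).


B(2,2.264) = 0.439834 (Erlang-B)
Carried load = a(1 − B) = 2.264·(1 − 0.439834) = 2.264·0.560166 = 1.2682 E

Final: 1.2682 Erlangs


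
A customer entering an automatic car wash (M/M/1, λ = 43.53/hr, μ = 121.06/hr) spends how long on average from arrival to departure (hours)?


W = 1/(μ−λ) = 1/(121.06 − 43.53) = 1/77.53 = 0.01290 hr

Final: 0.01290 hr


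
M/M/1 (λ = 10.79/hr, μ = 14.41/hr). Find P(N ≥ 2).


ρ = 10.79/14.41 = 0.7488
P(N ≥ n) = ρ^n = 0.7488^2 = 0.560680

Final: 0.560680


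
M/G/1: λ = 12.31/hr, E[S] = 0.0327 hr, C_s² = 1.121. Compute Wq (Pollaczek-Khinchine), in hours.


ρ = λ·E[S] = 12.31·0.0327 = 0.4025
E[S²] = E[S]²(1+C_s²) = 0.0327²·(1+1.121) = 0.002268
Wq = λ·E[S²]/(2(1−ρ)) = 12.31·0.002268/(2·0.5975) = 0.02336 hr

Final: 0.02336 hr


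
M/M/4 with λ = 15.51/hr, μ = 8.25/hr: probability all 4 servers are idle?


a = λ/μ = 15.51/8.25 = 1.8800; ρ = a/c = 0.4700
Σ_{k=0}^{3} a^k/k! (terms k=0..3) = 1.00000 + 1.88000 + 1.76720 + 1.10745 = 5.75465
Tail: a^4/(4!(1−ρ)) = 12.49198/(24·0.5300) = 0.98207
P₀ = 1/(5.75465 + 0.98207) = 1/6.73672 = 0.148440

Final: 0.148440


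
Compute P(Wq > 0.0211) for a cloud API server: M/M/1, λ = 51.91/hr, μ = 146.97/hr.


ρ = 51.91/146.97 = 0.3532
P(Wq > t) = ρ·e^{−(μ−λ)t} = 0.3532·e^{−2.0058}
= 0.3532·0.134557 = 0.047526

Final: 0.047526


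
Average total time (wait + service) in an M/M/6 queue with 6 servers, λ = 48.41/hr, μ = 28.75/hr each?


a = 1.6838; ρ = 0.2806; P₀ = 0.185567
Lq = P₀·a^c·ρ/(c!(1−ρ)²) = 0.003186
Wq = Lq/λ = 0.003186/48.41 = 0.00006581 hr
W = Wq + 1/μ = 0.00006581 + 0.03478 = 0.03485 hr

Final: 0.03485 hr


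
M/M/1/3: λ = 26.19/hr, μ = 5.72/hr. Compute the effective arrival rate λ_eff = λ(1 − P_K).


ρ = 4.5787; P_K = (1−ρ)ρ^3/(1−ρ^4) = 0.783378
λ_eff = λ(1 − P_K) = 26.19·(1 − 0.783378) = 26.19·0.216622 = 5.6733 /hr

Final: 5.6733 /hr


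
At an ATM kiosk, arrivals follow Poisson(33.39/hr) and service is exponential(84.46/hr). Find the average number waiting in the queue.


ρ = 33.39/84.46 = 0.3953
Lq = ρ²/(1−ρ) = 0.1563/0.6047 = 0.2585

Final: 0.2585


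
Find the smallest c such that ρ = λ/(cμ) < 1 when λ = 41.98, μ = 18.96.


Stability requires cμ > λ ⇔ c > λ/μ.
λ/μ = 41.98/18.96 = 2.2141
Minimum integer c = ⌊2.2141⌋ + 1 = 3
Check: 3·18.96 = 56.88 > 41.98, while 2·18.96 = 37.92 ≤ 41.98

Final: 3 servers


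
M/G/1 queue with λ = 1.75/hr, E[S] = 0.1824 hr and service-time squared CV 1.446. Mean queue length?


ρ = λ·E[S] = 1.75·0.1824 = 0.3192
Lq = ρ²(1+C_s²)/(2(1−ρ)) = 0.1019·(1+1.446)/(2·0.6808)
= 0.1019·2.4460/1.3616 = 0.18303

Final: 0.18303


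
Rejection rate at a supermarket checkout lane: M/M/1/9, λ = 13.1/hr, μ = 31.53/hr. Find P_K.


ρ = λ/μ = 13.1/31.53 = 0.4155
P_K = (1−ρ)ρ^K/(1−ρ^(K+1)) = (0.5845·0.0003689)/(1 − 0.0001533)
= 0.0002156/0.999847 = 0.0002157

Final: 0.0002157


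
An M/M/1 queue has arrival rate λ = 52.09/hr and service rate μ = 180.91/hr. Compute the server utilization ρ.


ρ = λ/μ = 52.09/180.91 = 0.2879

Final: 0.2879


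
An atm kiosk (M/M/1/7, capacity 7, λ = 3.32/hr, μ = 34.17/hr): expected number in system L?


ρ = 3.32/34.17 = 0.09716
L = ρ[1 − (K+1)ρ^K + Kρ^(K+1)] / [(1−ρ)(1−ρ^(K+1))]
Numerator: 0.09716·(1 − 8·0.00000008174 + 7·0.000000007942) = 0.097161
Denominator: (0.9028)·(1.000000) = 0.902839
L = 0.097161/0.902839 = 0.1076

Final: 0.1076


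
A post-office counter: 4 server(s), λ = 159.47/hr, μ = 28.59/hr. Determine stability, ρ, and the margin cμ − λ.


Total capacity cμ = 4·28.59 = 114.36/hr
ρ = λ/(cμ) = 159.47/114.36 = 1.3945
Stable ⇔ ρ < 1: NO
Spare capacity = cμ − λ = 114.36 − 159.47 = -45.11/hr

Final: ρ = 1.3945; unstable; margin = -45.11/hr


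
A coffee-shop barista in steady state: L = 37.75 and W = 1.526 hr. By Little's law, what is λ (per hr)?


λ = L/W = 37.75/1.526 = 24.7379 /hr

Final: 24.7379 /hr


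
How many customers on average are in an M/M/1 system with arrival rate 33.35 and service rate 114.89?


ρ = λ/μ = 33.35/114.89 = 0.2903
L = ρ/(1−ρ) = 0.2903/(1 − 0.2903) = 0.2903/0.7097 = 0.4090

Final: 0.4090


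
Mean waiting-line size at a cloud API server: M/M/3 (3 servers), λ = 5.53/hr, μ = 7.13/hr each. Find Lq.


a = λ/μ = 0.7756; ρ = a/3 = 0.2585
P₀ = 0.458454
Lq = P₀·a^c·ρ / (c!·(1−ρ)²) = 0.458454·0.46656·0.2585/(6·0.54977)
= 0.01676

Final: 0.01676


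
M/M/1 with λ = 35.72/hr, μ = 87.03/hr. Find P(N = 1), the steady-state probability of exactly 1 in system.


ρ = 35.72/87.03 = 0.4104
P_n = (1−ρ)·ρ^n = (1 − 0.4104)·0.4104^1 = 0.5896·0.410433 = 0.241978

Final: 0.241978


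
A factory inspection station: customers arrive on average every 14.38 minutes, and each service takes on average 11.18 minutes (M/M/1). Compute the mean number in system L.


λ = 60/14.38 = 4.1725 /hr
μ = 60/11.18 = 5.3667 /hr
ρ = λ/μ = 4.1725/5.3667 = 0.7775
L = ρ/(1−ρ) = 0.7775/0.2225 = 3.4937

Final: 3.4937


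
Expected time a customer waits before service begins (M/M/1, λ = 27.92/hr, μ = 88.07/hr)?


ρ = 27.92/88.07 = 0.3170
Wq = ρ/(μ−λ) = 0.3170/(88.07 − 27.92) = 0.3170/60.15 = 0.005270 hr

Final: 0.005270 hr


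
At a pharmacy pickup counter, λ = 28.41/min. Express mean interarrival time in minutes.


Mean interarrival time = 1/λ = 1/28.41 minute = 0.03520 minute
In minutes: 0.03520 × 1 = 0.03520 min

Final: 0.03520 min


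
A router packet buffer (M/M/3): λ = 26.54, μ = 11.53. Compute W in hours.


a = 2.3018; ρ = 0.7673; P₀ = 0.068096
Lq = P₀·a^c·ρ/(c!(1−ρ)²) = 1.96086
Wq = Lq/λ = 1.96086/26.54 = 0.07388 hr
W = Wq + 1/μ = 0.07388 + 0.08673 = 0.16061 hr

Final: 0.16061 hr


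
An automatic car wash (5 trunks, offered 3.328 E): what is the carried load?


B(5,3.328) = 0.138731 (Erlang-B)
Carried load = a(1 − B) = 3.328·(1 − 0.138731) = 3.328·0.861269 = 2.8663 E

Final: 2.8663 Erlangs


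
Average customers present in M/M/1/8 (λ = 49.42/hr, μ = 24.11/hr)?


ρ = 49.42/24.11 = 2.0498
L = ρ[1 − (K+1)ρ^K + Kρ^(K+1)] / [(1−ρ)(1−ρ^(K+1))]
Numerator: 2.0498·(1 − 9·311.633578 + 8·638.777744) = 4727.839327
Denominator: (-1.0498)·(-637.777744) = 669.521141
L = 4727.839327/669.521141 = 7.0615

Final: 7.0615


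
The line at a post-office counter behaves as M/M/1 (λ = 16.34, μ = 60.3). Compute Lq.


ρ = 16.34/60.3 = 0.2710
Lq = ρ²/(1−ρ) = 0.07343/0.7290 = 0.1007

Final: 0.1007


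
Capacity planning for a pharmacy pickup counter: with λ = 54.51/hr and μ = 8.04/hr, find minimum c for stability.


Stability requires cμ > λ ⇔ c > λ/μ.
λ/μ = 54.51/8.04 = 6.7799
Minimum integer c = ⌊6.7799⌋ + 1 = 7
Check: 7·8.04 = 56.28 > 54.51, while 6·8.04 = 48.24 ≤ 54.51

Final: 7 servers


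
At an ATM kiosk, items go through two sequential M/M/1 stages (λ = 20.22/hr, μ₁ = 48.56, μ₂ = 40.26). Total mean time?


Each node sees arrival rate λ = 20.22/hr (tandem ⇒ throughput preserved).
W₁ = 1/(μ₁−λ) = 1/(48.56−20.22) = 0.03529 hr
W₂ = 1/(μ₂−λ) = 1/(40.26−20.22) = 0.04990 hr
W_total = W₁ + W₂ = 0.03529 + 0.04990 = 0.08519 hr

Final: 0.08519 hr


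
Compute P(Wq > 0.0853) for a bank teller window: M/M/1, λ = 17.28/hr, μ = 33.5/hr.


ρ = 17.28/33.5 = 0.5158
P(Wq > t) = ρ·e^{−(μ−λ)t} = 0.5158·e^{−1.3836}
= 0.5158·0.250683 = 0.129308

Final: 0.129308


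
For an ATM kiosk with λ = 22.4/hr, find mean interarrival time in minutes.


Mean interarrival time = 1/λ = 1/22.4 hour = 0.04464 hour
In minutes: 0.04464 × 60 = 2.6786 min

Final: 2.6786 min


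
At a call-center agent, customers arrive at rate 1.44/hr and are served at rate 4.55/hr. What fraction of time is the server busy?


ρ = λ/μ = 1.44/4.55 = 0.3165

Final: 0.3165


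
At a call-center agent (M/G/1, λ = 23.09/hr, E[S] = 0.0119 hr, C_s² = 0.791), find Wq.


ρ = λ·E[S] = 23.09·0.0119 = 0.2748
E[S²] = E[S]²(1+C_s²) = 0.0119²·(1+0.791) = 0.0002536
Wq = λ·E[S²]/(2(1−ρ)) = 23.09·0.0002536/(2·0.7252) = 0.004037 hr

Final: 0.004037 hr


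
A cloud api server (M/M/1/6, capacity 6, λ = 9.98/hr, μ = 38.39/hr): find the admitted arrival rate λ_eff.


ρ = 0.2600; P_K = (1−ρ)ρ^6/(1−ρ^7) = 0.0002284
λ_eff = λ(1 − P_K) = 9.98·(1 − 0.0002284) = 9.98·0.999772 = 9.9777 /hr

Final: 9.9777 /hr


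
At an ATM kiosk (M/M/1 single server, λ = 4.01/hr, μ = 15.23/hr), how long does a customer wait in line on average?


ρ = 4.01/15.23 = 0.2633
Wq = ρ/(μ−λ) = 0.2633/(15.23 − 4.01) = 0.2633/11.22 = 0.02347 hr

Final: 0.02347 hr


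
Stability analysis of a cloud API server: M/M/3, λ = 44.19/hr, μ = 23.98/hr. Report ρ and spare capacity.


Total capacity cμ = 3·23.98 = 71.94/hr
ρ = λ/(cμ) = 44.19/71.94 = 0.6143
Stable ⇔ ρ < 1: YES
Spare capacity = cμ − λ = 71.94 − 44.19 = 27.75/hr

Final: ρ = 0.6143; stable; margin = 27.75/hr


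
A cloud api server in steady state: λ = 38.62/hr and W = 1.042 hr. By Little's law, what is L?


L = λW = 38.62·1.042 = 40.2420

Final: 40.2420


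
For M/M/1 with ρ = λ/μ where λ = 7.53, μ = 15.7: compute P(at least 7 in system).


ρ = 7.53/15.7 = 0.4796
P(N ≥ n) = ρ^n = 0.4796^7 = 0.005838

Final: 0.005838


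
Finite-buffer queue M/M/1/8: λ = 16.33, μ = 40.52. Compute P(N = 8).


ρ = λ/μ = 16.33/40.52 = 0.4030
P_K = (1−ρ)ρ^K/(1−ρ^(K+1)) = (0.5970·0.0006959)/(1 − 0.0002804)
= 0.0004154/0.999720 = 0.0004155

Final: 0.0004155


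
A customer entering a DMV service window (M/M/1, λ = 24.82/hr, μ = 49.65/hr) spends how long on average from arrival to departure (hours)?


W = 1/(μ−λ) = 1/(49.65 − 24.82) = 1/24.83 = 0.04027 hr

Final: 0.04027 hr


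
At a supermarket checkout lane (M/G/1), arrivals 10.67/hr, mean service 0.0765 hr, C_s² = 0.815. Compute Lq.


ρ = λ·E[S] = 10.67·0.0765 = 0.8163
Lq = ρ²(1+C_s²)/(2(1−ρ)) = 0.6663·(1+0.815)/(2·0.1837)
= 0.6663·1.8150/0.3675 = 3.29066

Final: 3.29066


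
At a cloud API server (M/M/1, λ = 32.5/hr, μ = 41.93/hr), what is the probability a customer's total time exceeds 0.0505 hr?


W ~ Exponential(μ−λ) for M/M/1.
μ − λ = 41.93 − 32.5 = 9.4300
P(W > t) = e^{−(μ−λ)t} = e^{−0.4762} = 0.621130

Final: 0.621130


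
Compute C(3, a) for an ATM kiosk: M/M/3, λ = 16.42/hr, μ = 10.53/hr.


a = λ/μ = 1.5594; ρ = a/3 = 0.5198
P₀ = 0.196420 (from M/M/c formula)
C(c,a) = [a^c/(c!(1−ρ))]·P₀ = [3.79170/(6·0.4802)]·0.196420
= 1.31597·0.196420 = 0.258484

Final: 0.258484


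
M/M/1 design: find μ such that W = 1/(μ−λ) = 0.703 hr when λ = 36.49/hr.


W = 1/(μ−λ) ⇒ μ − λ = 1/W = 1/0.703 = 1.4225
μ = λ + 1/W = 36.49 + 1.4225 = 37.9125 per hr

Final: 37.9125 /hr


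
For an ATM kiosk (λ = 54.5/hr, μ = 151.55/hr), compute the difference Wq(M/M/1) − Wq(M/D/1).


ρ = 54.5/151.55 = 0.3596
Wq(M/M/1) = ρ/(μ−λ) = 0.3596/97.05 = 0.003705 hr
Wq(M/D/1) = ρ/(2(μ−λ)) = 0.001853 hr
Savings = 0.003705 − 0.001853 = 0.001853 hr

Final: 0.001853 hr


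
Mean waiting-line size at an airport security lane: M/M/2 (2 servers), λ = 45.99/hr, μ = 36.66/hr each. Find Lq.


a = λ/μ = 1.2545; ρ = a/2 = 0.6273
P₀ = 0.229067
Lq = P₀·a^c·ρ / (c!·(1−ρ)²) = 0.229067·1.57377·0.6273/(2·0.13894)
= 0.81373

Final: 0.81373


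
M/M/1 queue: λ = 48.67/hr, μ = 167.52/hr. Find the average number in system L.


ρ = λ/μ = 48.67/167.52 = 0.2905
L = ρ/(1−ρ) = 0.2905/(1 − 0.2905) = 0.2905/0.7095 = 0.4095

Final: 0.4095


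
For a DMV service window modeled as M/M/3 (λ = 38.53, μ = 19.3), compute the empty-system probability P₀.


a = λ/μ = 38.53/19.3 = 1.9964; ρ = a/c = 0.6655
Σ_{k=0}^{2} a^k/k! (terms k=0..2) = 1.00000 + 1.99637 + 1.99275 = 4.98913
Tail: a^3/(3!(1−ρ)) = 7.95656/(6·0.3345) = 3.96390
P₀ = 1/(4.98913 + 3.96390) = 1/8.95303 = 0.111694

Final: 0.111694


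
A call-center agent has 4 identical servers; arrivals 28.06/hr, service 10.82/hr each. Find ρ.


ρ = λ/(cμ) = 28.06/(4·10.82) = 28.06/43.28 = 0.6483

Final: 0.6483


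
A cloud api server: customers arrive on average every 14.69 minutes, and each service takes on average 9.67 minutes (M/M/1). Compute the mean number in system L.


λ = 60/14.69 = 4.0844 /hr
μ = 60/9.67 = 6.2048 /hr
ρ = λ/μ = 4.0844/6.2048 = 0.6583
L = ρ/(1−ρ) = 0.6583/0.3417 = 1.9263

Final: 1.9263


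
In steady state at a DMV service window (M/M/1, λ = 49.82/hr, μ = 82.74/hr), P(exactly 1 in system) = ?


ρ = 49.82/82.74 = 0.6021
P_n = (1−ρ)·ρ^n = (1 − 0.6021)·0.6021^1 = 0.3979·0.602127 = 0.239570

Final: 0.239570


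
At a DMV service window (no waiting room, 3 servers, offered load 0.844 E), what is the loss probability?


B(c,a) = (a^c/c!) / Σ_{k=0}^{c} a^k/k!
a^3/3! = 0.100202
Σ terms (k=0..3): 1.00000 + 0.84400 + 0.35617 + 0.10020 = 2.300370
B = 0.100202/2.300370 = 0.043559

Final: 0.043559


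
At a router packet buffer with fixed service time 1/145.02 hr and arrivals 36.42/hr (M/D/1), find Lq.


ρ = 36.42/145.02 = 0.2511
M/D/1: Lq = ρ²/(2(1−ρ)) = 0.06307/(2·0.7489) = 0.04211

Final: 0.04211


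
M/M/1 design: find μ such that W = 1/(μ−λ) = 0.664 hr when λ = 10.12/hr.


W = 1/(μ−λ) ⇒ μ − λ = 1/W = 1/0.664 = 1.5060
μ = λ + 1/W = 10.12 + 1.5060 = 11.6260 per hr

Final: 11.6260 /hr


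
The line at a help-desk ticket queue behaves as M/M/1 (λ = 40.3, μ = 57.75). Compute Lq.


ρ = 40.3/57.75 = 0.6978
Lq = ρ²/(1−ρ) = 0.4870/0.3022 = 1.6116

Final: 1.6116


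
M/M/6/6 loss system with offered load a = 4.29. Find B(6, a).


B(c,a) = (a^c/c!) / Σ_{k=0}^{c} a^k/k!
a^6/6! = 8.657874
Σ terms (k=0..6): 1.00000 + 4.29000 + 9.20205 + 13.15893 + 14.11295 + 12.10891 + 8.65787 = 62.530724
B = 8.657874/62.530724 = 0.138458

Final: 0.138458


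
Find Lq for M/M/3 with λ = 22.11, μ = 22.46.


a = λ/μ = 0.9844; ρ = a/3 = 0.3281
P₀ = 0.369603
Lq = P₀·a^c·ρ / (c!·(1−ρ)²) = 0.369603·0.95397·0.3281/(6·0.45140)
= 0.04272

Final: 0.04272


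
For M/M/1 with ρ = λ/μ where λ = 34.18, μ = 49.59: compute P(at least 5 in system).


ρ = 34.18/49.59 = 0.6893
P(N ≥ n) = ρ^n = 0.6893^5 = 0.155557

Final: 0.155557


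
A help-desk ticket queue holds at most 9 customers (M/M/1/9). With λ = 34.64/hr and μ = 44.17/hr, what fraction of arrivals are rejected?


ρ = λ/μ = 34.64/44.17 = 0.7842
P_K = (1−ρ)ρ^K/(1−ρ^(K+1)) = (0.2158·0.112216)/(1 − 0.088004)
= 0.024211/0.911996 = 0.026548

Final: 0.026548


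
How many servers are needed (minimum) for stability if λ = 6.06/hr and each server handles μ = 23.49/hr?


Stability requires cμ > λ ⇔ c > λ/μ.
λ/μ = 6.06/23.49 = 0.2580
Minimum integer c = ⌊0.2580⌋ + 1 = 1
Check: 1·23.49 = 23.49 > 6.06, while 0·23.49 = 0.00 ≤ 6.06

Final: 1 servers
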